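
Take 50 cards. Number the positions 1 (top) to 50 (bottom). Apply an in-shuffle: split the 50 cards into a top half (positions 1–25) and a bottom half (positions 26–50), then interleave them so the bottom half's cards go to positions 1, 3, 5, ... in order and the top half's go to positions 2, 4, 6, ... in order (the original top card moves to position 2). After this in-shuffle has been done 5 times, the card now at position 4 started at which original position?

32

Work backwards from position 4, undoing one in-shuffle at a time:
4 ← 2 ← 1 ← 26 ← 13 ← 32
So the card now at position 4 started at position 32.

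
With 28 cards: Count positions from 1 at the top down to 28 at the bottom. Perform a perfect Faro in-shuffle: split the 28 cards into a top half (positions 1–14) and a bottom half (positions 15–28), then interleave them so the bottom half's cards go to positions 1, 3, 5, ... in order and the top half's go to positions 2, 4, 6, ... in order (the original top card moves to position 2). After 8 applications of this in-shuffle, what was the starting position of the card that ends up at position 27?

Work backwards from position 27, undoing one in-shuffle at a time:
27 ← 28 ← 14 ← 7 ← 18 ← 9 ← 19 ← 24 ← 12
So the card now at position 27 started at position 12.

12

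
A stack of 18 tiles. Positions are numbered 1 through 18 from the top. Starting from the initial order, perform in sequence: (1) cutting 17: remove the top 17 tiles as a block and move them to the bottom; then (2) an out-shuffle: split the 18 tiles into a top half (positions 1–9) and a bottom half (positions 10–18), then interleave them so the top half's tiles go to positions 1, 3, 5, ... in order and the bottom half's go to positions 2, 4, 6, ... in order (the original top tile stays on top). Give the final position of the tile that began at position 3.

7

Track the tile from position 3 forward through each operation:
  after op 1 (cut 17): 3 → 4
  after op 2 (out-shuffle): 4 → 7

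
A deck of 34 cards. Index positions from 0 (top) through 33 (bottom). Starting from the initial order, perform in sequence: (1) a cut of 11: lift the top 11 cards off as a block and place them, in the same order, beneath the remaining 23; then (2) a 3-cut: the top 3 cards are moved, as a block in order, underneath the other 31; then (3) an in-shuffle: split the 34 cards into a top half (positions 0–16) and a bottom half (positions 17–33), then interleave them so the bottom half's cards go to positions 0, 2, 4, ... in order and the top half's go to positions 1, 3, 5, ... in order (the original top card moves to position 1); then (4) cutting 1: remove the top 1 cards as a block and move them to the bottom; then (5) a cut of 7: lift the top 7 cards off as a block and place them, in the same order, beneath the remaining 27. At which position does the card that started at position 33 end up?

30

Track the card from position 33 forward through each operation:
  after op 1 (cut 11): 33 → 22
  after op 2 (cut 3): 22 → 19
  after op 3 (in-shuffle): 19 → 4
  after op 4 (cut 1): 4 → 3
  after op 5 (cut 7): 3 → 30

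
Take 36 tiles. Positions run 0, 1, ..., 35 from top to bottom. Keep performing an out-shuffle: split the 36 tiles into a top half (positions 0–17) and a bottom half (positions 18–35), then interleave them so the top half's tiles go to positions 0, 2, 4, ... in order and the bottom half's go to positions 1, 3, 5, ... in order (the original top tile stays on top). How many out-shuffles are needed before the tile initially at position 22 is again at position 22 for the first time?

Follow position 22 under repeated out-shuffles:
22 → 9 → 18 → 1 → 2 → 4 → 8 → 16 → 32 → 29 → 23 → 11 → 22
It first returns after 12 out-shuffles.

12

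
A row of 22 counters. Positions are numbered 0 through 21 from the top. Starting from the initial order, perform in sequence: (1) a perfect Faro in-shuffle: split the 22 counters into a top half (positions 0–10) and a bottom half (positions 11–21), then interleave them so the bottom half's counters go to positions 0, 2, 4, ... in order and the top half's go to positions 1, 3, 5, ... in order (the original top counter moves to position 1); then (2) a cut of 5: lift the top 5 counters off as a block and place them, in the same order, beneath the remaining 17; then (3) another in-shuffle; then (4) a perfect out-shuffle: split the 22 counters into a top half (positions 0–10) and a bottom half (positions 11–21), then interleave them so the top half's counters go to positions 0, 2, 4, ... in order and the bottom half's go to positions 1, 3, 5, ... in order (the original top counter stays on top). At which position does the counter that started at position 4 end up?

Track the counter from position 4 forward through each operation:
  after op 1 (in-shuffle): 4 → 9
  after op 2 (cut 5): 9 → 4
  after op 3 (in-shuffle): 4 → 9
  after op 4 (out-shuffle): 9 → 18

18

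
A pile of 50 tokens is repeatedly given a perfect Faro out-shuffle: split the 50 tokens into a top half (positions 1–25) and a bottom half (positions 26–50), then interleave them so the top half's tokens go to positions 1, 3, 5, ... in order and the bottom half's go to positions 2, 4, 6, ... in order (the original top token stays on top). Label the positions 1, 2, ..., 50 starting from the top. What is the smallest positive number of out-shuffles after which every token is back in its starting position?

The out-shuffle permutes the 50 positions with cycle lengths [1, 1, 3, 3, 21, 21].
Every token is home exactly when every cycle has completed a whole number of laps, i.e. after lcm(1, 3, 21) = 21 out-shuffles.

21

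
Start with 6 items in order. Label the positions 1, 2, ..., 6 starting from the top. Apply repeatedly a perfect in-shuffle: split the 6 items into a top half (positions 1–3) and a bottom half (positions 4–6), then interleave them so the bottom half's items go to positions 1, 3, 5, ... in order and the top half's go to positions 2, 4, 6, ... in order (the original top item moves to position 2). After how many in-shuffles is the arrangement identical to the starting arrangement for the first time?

3

The in-shuffle permutes the 6 positions with cycle lengths [3, 3].
Every item is home exactly when every cycle has completed a whole number of laps, i.e. after lcm(3) = 3 in-shuffles.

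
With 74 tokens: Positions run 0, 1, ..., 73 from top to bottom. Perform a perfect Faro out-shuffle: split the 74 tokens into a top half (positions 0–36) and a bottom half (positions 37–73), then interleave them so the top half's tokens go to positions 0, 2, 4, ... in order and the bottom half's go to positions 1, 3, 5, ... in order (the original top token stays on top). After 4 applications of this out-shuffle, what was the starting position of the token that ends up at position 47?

44

Work backwards from position 47, undoing one out-shuffle at a time:
47 ← 60 ← 30 ← 15 ← 44
So the token now at position 47 started at position 44.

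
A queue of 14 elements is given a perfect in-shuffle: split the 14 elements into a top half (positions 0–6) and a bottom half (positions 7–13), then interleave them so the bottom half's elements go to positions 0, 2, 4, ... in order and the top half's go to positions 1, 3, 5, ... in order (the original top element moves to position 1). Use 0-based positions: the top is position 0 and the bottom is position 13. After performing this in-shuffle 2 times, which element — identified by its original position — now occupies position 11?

2

Work backwards from position 11, undoing one in-shuffle at a time:
11 ← 5 ← 2
So the element now at position 11 started at position 2.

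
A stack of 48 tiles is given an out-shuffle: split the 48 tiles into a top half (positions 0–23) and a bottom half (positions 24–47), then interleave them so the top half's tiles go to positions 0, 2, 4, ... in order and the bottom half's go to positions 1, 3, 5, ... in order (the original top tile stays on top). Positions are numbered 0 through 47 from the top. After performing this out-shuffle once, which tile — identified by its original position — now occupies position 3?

Work backwards from position 3, undoing one out-shuffle at a time:
3 ← 25
So the tile now at position 3 started at position 25.

25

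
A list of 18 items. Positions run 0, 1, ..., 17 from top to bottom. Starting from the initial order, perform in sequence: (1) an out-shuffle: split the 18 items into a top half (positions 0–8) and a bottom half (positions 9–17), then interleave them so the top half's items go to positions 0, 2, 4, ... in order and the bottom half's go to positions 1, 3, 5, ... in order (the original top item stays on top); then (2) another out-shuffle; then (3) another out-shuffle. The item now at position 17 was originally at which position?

17

Undo the operations in reverse order, starting from position 17:
  undo op 3 (out-shuffle, from bottom half): 17 ← 17
  undo op 2 (out-shuffle, from bottom half): 17 ← 17
  undo op 1 (out-shuffle, from bottom half): 17 ← 17
So the item at position 17 came from original position 17.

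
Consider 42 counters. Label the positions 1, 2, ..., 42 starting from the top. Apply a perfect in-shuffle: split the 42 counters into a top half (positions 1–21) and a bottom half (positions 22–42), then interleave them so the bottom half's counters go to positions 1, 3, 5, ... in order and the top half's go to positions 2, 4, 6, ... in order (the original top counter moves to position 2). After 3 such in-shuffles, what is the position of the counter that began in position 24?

Track the counter's position through each in-shuffle:
24 → 5 → 10 → 20

20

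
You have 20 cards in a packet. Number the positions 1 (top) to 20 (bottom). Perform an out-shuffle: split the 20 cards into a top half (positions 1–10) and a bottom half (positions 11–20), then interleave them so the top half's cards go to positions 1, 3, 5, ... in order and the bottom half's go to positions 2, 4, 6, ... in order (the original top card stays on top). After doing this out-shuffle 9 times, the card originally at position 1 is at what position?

1

Position 1 is a fixed point of every out-shuffle, so the card never moves.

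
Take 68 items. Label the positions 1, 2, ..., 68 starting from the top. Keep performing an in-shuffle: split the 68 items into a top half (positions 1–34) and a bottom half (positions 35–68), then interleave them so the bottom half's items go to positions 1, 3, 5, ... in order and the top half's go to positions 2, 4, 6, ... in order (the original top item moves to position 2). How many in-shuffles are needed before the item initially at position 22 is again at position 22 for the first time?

Follow position 22 under repeated in-shuffles:
22 → 44 → 19 → 38 → 7 → 14 → 28 → 56 → ... → 22 (length 22)
It first returns after 22 in-shuffles.

22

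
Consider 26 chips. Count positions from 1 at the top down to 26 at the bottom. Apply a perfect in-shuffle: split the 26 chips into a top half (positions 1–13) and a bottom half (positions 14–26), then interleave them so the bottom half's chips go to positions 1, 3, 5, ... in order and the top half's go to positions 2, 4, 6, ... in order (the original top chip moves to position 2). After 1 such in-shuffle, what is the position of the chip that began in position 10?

20

Track the chip's position through each in-shuffle:
10 → 20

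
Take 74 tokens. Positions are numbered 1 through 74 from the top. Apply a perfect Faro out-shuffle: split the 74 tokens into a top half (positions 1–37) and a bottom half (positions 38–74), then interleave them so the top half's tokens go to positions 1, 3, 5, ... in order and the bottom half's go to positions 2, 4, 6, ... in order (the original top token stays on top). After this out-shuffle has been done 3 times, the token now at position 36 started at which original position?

51

Work backwards from position 36, undoing one out-shuffle at a time:
36 ← 55 ← 28 ← 51
So the token now at position 36 started at position 51.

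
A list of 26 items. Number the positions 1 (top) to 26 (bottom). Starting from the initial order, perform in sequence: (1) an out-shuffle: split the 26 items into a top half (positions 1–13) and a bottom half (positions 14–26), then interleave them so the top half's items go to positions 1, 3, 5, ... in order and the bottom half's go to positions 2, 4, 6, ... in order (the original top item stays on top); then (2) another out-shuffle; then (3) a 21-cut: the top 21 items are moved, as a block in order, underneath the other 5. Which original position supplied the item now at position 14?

3

Undo the operations in reverse order, starting from position 14:
  undo op 3 (cut 21): 14 ← 9
  undo op 2 (out-shuffle, from top half): 9 ← 5
  undo op 1 (out-shuffle, from top half): 5 ← 3
So the item at position 14 came from original position 3.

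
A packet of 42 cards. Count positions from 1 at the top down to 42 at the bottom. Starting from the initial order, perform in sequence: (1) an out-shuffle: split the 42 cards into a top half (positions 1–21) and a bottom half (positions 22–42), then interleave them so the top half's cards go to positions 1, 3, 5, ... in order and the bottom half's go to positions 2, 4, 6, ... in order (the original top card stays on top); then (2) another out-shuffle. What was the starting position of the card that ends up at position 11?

24

Undo the operations in reverse order, starting from position 11:
  undo op 2 (out-shuffle, from top half): 11 ← 6
  undo op 1 (out-shuffle, from bottom half): 6 ← 24
So the card at position 11 came from original position 24.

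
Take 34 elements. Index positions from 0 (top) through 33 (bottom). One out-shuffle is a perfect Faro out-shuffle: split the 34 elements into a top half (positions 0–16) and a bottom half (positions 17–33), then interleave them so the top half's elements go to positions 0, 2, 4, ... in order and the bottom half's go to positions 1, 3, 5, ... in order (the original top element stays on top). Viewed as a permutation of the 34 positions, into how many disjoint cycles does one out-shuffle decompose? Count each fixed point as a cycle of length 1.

Trace each unvisited position around until it returns:
(0) (1 2 4 8 16 32 31 29 25 17) (3 6 12 24 15 30 27 21 9 18) (5 10 20 7 14 28 23 13 26 19) (11 22) (33)
6 cycles in total.

6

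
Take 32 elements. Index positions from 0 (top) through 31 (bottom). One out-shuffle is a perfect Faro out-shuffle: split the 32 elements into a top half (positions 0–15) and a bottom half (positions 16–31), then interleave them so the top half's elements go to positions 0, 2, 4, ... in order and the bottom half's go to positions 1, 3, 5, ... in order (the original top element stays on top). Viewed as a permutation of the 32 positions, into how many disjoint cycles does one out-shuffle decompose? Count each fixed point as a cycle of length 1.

8

Trace each unvisited position around until it returns:
(0) (1 2 4 8 16) (3 6 12 24 17) (5 10 20 9 18) (7 14 28 25 19) (11 22 13 26 21) (15 30 29 27 23) (31)
8 cycles in total.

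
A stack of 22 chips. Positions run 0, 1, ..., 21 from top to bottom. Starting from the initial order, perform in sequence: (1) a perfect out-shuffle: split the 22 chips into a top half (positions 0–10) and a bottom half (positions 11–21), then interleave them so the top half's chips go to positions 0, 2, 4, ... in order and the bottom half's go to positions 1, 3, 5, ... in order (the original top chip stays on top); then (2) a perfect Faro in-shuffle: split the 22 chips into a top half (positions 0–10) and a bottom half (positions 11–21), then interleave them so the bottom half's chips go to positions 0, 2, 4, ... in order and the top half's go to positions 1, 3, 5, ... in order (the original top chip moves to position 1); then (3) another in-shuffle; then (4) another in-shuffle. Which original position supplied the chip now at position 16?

2

Undo the operations in reverse order, starting from position 16:
  undo op 4 (in-shuffle, from bottom half): 16 ← 19
  undo op 3 (in-shuffle, from top half): 19 ← 9
  undo op 2 (in-shuffle, from top half): 9 ← 4
  undo op 1 (out-shuffle, from top half): 4 ← 2
So the chip at position 16 came from original position 2.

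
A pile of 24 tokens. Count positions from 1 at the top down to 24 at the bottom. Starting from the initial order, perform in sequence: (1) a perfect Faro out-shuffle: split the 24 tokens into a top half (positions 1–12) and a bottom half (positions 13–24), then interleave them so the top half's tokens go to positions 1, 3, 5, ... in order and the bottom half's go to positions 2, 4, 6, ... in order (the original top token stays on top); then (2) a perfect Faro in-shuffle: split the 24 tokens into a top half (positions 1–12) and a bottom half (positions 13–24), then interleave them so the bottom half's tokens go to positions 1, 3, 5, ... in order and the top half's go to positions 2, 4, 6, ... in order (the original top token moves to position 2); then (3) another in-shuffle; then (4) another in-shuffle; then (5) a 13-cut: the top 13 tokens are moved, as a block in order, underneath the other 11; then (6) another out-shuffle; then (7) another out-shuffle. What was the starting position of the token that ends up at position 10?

Undo the operations in reverse order, starting from position 10:
  undo op 7 (out-shuffle, from bottom half): 10 ← 17
  undo op 6 (out-shuffle, from top half): 17 ← 9
  undo op 5 (cut 13): 9 ← 22
  undo op 4 (in-shuffle, from top half): 22 ← 11
  undo op 3 (in-shuffle, from bottom half): 11 ← 18
  undo op 2 (in-shuffle, from top half): 18 ← 9
  undo op 1 (out-shuffle, from top half): 9 ← 5
So the token at position 10 came from original position 5.

5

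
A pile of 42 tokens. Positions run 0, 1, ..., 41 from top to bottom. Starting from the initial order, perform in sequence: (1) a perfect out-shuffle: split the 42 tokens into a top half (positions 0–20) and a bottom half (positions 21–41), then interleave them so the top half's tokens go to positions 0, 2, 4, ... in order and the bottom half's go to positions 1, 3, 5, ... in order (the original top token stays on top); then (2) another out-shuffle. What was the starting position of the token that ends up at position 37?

40

Undo the operations in reverse order, starting from position 37:
  undo op 2 (out-shuffle, from bottom half): 37 ← 39
  undo op 1 (out-shuffle, from bottom half): 39 ← 40
So the token at position 37 came from original position 40.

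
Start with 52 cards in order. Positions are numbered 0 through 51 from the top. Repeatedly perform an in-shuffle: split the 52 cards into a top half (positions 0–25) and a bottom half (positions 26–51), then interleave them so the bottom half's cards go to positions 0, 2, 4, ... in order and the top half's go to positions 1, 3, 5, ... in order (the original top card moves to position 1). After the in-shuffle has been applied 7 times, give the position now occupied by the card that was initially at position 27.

32

Track the card's position through each in-shuffle:
27 → 2 → 5 → 11 → 23 → 47 → 42 → 32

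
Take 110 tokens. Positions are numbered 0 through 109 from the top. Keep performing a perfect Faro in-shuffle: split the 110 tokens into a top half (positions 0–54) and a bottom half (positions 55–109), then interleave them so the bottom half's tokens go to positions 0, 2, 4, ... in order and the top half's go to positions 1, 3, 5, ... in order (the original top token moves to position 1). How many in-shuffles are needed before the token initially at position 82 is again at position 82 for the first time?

Follow position 82 under repeated in-shuffles:
82 → 54 → 109 → 108 → 106 → 102 → 94 → 78 → ... → 82 (length 36)
It first returns after 36 in-shuffles.

36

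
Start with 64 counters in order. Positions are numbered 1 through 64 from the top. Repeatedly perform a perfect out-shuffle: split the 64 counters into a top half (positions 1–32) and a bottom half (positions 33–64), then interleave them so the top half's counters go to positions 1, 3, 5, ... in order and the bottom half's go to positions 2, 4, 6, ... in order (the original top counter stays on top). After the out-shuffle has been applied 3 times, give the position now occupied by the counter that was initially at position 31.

Track the counter's position through each out-shuffle:
31 → 61 → 58 → 52

52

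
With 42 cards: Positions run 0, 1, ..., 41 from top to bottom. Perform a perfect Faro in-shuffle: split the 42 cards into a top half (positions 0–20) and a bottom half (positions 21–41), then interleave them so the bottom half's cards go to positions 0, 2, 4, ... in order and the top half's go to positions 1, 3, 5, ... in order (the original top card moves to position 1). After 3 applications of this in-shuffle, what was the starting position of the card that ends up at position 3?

21

Work backwards from position 3, undoing one in-shuffle at a time:
3 ← 1 ← 0 ← 21
So the card now at position 3 started at position 21.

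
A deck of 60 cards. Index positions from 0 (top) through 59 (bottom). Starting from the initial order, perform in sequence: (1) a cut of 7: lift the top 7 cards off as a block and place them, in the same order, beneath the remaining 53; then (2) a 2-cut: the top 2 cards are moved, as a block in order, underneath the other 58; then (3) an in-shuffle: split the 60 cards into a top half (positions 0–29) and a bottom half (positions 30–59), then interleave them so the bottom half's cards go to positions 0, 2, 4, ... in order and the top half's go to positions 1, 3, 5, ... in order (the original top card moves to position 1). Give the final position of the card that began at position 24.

31

Track the card from position 24 forward through each operation:
  after op 1 (cut 7): 24 → 17
  after op 2 (cut 2): 17 → 15
  after op 3 (in-shuffle): 15 → 31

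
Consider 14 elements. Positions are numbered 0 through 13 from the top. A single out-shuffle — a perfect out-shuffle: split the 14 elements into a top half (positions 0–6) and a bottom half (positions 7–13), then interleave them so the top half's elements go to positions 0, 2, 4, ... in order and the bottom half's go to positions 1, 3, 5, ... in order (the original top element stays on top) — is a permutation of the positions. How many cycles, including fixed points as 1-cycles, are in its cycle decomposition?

Trace each unvisited position around until it returns:
(0) (1 2 4 8 3 6 ... len 12) (13)
3 cycles in total.

3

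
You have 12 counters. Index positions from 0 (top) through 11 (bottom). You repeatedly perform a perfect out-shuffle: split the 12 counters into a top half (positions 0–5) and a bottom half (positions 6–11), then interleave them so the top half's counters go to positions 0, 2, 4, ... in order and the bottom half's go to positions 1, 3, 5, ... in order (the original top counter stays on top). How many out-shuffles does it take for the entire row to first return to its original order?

10

The out-shuffle permutes the 12 positions with cycle lengths [1, 1, 10].
Every counter is home exactly when every cycle has completed a whole number of laps, i.e. after lcm(1, 10) = 10 out-shuffles.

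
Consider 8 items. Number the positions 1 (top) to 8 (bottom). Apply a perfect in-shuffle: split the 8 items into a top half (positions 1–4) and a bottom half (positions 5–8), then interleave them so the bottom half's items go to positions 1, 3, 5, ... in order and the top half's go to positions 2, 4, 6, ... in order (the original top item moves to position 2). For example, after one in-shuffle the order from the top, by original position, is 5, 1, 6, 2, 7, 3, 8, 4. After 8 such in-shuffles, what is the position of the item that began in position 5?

2

Track the item's position through each in-shuffle:
5 → 1 → 2 → 4 → 8 → 7 → 5 → 1 → 2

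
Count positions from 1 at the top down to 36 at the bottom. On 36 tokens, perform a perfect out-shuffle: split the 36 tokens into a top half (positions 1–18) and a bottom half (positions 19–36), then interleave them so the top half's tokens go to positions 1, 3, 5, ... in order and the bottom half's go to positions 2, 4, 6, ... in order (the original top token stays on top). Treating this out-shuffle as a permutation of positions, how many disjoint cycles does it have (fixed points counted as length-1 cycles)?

7

Trace each unvisited position around until it returns:
(1) (2 3 5 9 17 33 ... len 12) (4 7 13 25 14 27 ... len 12) (6 11 21) (8 15 29 22) (16 31 26) (36)
7 cycles in total.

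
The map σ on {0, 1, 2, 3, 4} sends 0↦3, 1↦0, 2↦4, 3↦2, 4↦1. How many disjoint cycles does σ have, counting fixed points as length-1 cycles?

Cycle decomposition: (0 3 2 4 1).
1 cycle.

1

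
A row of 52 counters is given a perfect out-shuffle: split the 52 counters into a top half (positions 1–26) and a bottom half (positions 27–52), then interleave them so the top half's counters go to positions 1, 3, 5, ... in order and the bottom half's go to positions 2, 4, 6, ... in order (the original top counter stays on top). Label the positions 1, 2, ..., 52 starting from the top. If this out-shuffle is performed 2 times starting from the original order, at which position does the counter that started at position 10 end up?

Track the counter's position through each out-shuffle:
10 → 19 → 37

37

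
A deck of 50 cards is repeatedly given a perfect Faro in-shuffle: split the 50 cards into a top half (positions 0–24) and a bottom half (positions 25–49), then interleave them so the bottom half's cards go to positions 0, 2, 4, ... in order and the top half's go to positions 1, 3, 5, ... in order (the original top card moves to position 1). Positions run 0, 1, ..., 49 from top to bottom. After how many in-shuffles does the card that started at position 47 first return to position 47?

8

Follow position 47 under repeated in-shuffles:
47 → 44 → 38 → 26 → 2 → 5 → 11 → 23 → 47
It first returns after 8 in-shuffles.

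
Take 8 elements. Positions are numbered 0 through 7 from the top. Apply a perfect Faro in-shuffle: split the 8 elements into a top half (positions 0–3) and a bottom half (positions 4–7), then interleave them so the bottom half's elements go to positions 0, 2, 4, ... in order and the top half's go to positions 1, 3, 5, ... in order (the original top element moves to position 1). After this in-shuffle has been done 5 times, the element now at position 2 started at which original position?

5

Work backwards from position 2, undoing one in-shuffle at a time:
2 ← 5 ← 2 ← 5 ← 2 ← 5
So the element now at position 2 started at position 5.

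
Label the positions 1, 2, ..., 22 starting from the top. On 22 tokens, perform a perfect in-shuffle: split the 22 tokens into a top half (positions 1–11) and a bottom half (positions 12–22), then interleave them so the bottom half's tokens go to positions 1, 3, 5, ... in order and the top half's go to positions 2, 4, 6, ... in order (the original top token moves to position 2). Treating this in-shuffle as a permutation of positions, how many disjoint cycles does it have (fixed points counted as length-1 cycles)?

2

Trace each unvisited position around until it returns:
(1 2 4 8 16 9 ... len 11) (5 10 20 17 11 22 ... len 11)
2 cycles in total.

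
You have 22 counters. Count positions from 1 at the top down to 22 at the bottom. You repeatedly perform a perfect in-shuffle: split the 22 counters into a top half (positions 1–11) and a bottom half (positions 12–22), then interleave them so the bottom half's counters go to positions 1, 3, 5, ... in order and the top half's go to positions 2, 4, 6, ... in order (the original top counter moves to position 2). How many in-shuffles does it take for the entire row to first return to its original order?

The in-shuffle permutes the 22 positions with cycle lengths [11, 11].
Every counter is home exactly when every cycle has completed a whole number of laps, i.e. after lcm(11) = 11 in-shuffles.

11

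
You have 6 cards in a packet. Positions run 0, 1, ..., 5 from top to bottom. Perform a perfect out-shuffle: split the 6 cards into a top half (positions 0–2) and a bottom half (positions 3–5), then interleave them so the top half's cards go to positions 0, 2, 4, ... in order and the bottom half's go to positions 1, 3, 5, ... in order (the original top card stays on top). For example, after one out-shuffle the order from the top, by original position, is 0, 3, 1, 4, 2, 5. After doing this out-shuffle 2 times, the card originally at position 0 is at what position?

0

Position 0 is a fixed point of every out-shuffle, so the card never moves.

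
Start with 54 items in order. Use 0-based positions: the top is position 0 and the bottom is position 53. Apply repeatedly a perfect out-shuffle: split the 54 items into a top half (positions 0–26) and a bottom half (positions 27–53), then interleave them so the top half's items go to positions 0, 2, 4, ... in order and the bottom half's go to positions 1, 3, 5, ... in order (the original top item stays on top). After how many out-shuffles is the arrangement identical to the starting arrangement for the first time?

52

The out-shuffle permutes the 54 positions with cycle lengths [1, 1, 52].
Every item is home exactly when every cycle has completed a whole number of laps, i.e. after lcm(1, 52) = 52 out-shuffles.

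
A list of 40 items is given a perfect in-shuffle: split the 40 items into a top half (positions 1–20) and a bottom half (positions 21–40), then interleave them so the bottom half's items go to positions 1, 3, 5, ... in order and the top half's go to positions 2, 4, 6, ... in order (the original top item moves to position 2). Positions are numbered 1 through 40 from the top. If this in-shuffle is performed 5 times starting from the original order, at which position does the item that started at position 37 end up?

36

Track the item's position through each in-shuffle:
37 → 33 → 25 → 9 → 18 → 36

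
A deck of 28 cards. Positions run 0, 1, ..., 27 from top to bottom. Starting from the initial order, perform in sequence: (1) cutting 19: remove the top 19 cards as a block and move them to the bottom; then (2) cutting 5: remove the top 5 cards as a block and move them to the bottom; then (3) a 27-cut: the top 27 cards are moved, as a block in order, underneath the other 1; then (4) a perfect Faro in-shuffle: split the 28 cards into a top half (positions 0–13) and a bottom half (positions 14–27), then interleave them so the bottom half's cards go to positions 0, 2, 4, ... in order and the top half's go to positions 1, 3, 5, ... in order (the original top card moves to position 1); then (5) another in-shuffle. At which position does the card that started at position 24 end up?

Track the card from position 24 forward through each operation:
  after op 1 (cut 19): 24 → 5
  after op 2 (cut 5): 5 → 0
  after op 3 (cut 27): 0 → 1
  after op 4 (in-shuffle): 1 → 3
  after op 5 (in-shuffle): 3 → 7

7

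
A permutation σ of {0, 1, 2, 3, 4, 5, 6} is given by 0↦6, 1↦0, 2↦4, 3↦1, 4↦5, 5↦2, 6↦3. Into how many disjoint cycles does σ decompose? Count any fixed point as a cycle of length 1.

2

Cycle decomposition: (0 6 3 1) (2 4 5).
2 cycles.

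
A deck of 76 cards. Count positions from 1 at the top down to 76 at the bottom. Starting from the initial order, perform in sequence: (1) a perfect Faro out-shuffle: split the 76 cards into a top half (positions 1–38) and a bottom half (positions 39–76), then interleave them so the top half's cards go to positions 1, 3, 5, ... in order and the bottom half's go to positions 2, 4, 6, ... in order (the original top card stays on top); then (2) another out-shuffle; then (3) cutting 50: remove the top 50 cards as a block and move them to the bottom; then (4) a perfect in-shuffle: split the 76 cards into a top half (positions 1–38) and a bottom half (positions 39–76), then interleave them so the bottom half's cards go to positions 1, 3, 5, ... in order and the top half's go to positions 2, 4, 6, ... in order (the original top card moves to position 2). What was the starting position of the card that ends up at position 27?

26

Undo the operations in reverse order, starting from position 27:
  undo op 4 (in-shuffle, from bottom half): 27 ← 52
  undo op 3 (cut 50): 52 ← 26
  undo op 2 (out-shuffle, from bottom half): 26 ← 51
  undo op 1 (out-shuffle, from top half): 51 ← 26
So the card at position 27 came from original position 26.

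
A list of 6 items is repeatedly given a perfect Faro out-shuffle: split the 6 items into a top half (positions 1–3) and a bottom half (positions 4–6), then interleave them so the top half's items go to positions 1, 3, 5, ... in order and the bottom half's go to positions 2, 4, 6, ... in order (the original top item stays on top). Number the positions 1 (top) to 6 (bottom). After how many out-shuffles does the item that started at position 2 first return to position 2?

4

Follow position 2 under repeated out-shuffles:
2 → 3 → 5 → 4 → 2
It first returns after 4 out-shuffles.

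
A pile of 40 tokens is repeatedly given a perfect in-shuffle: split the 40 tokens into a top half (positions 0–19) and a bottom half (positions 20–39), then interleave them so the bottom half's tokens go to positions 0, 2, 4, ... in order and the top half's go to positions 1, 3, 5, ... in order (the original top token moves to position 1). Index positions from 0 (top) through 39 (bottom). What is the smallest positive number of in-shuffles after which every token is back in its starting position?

20

The in-shuffle permutes the 40 positions with cycle lengths [20, 20].
Every token is home exactly when every cycle has completed a whole number of laps, i.e. after lcm(20) = 20 in-shuffles.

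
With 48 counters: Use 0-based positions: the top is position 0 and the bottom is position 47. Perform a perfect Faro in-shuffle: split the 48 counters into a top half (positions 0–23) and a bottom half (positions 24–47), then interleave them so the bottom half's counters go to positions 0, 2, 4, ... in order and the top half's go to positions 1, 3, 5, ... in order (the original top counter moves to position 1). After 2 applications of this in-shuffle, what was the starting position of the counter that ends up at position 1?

24

Work backwards from position 1, undoing one in-shuffle at a time:
1 ← 0 ← 24
So the counter now at position 1 started at position 24.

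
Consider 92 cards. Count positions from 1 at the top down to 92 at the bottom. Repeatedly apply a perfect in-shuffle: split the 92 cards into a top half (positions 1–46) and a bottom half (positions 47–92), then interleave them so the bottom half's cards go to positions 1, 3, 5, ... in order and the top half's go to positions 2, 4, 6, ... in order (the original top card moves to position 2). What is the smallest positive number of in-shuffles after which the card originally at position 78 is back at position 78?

Follow position 78 under repeated in-shuffles:
78 → 63 → 33 → 66 → 39 → 78
It first returns after 5 in-shuffles.

5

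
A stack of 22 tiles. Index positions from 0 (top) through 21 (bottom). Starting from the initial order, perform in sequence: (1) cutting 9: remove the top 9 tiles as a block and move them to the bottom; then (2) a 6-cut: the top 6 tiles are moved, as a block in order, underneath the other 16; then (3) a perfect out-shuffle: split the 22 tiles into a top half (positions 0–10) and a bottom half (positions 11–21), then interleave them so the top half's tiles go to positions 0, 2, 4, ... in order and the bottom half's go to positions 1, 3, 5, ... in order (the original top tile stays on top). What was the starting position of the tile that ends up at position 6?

Undo the operations in reverse order, starting from position 6:
  undo op 3 (out-shuffle, from top half): 6 ← 3
  undo op 2 (cut 6): 3 ← 9
  undo op 1 (cut 9): 9 ← 18
So the tile at position 6 came from original position 18.

18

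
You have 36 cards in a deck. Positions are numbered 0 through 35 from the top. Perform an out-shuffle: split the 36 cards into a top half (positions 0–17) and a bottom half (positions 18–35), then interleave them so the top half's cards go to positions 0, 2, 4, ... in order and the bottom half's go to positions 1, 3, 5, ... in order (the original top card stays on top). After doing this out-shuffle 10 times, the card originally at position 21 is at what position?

14

Track the card's position through each out-shuffle:
21 → 7 → 14 → 28 → 21 → 7 → 14 → 28 → 21 → 7 → 14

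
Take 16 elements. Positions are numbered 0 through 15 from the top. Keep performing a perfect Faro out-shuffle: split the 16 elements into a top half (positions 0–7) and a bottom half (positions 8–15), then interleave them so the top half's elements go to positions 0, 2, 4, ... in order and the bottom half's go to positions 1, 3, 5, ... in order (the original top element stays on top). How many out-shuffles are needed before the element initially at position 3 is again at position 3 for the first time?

Follow position 3 under repeated out-shuffles:
3 → 6 → 12 → 9 → 3
It first returns after 4 out-shuffles.

4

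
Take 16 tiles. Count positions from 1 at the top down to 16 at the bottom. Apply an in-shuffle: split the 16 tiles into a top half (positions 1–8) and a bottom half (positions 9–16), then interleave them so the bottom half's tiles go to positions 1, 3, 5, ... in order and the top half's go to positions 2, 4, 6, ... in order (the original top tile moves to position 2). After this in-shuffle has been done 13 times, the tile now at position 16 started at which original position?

9

Work backwards from position 16, undoing one in-shuffle at a time:
16 ← 8 ← 4 ← 2 ← 1 ← ... ← 9 (13 steps).
So the tile now at position 16 started at position 9.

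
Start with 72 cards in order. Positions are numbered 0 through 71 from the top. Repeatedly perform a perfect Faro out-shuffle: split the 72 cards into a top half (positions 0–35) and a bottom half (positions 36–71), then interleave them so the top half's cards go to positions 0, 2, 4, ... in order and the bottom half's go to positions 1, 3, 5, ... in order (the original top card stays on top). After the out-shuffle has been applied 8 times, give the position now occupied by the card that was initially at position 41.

Track the card's position through each out-shuffle:
41 → 11 → 22 → 44 → 17 → 34 → 68 → 65 → 59

59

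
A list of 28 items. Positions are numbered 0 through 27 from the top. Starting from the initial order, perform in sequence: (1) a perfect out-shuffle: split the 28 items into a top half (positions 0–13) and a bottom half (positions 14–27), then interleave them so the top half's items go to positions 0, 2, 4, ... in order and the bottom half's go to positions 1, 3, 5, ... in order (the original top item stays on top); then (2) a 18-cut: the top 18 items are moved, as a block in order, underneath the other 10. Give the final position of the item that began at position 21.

Track the item from position 21 forward through each operation:
  after op 1 (out-shuffle): 21 → 15
  after op 2 (cut 18): 15 → 25

25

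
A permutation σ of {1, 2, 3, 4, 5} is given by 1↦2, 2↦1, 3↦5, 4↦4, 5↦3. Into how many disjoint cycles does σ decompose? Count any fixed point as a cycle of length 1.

3

Cycle decomposition: (1 2) (3 5) (4).
3 cycles.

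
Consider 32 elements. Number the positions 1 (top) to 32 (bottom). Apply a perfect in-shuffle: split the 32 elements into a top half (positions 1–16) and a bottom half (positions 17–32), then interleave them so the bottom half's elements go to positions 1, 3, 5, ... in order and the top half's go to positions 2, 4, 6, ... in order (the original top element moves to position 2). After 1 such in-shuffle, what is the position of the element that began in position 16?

32

Track the element's position through each in-shuffle:
16 → 32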